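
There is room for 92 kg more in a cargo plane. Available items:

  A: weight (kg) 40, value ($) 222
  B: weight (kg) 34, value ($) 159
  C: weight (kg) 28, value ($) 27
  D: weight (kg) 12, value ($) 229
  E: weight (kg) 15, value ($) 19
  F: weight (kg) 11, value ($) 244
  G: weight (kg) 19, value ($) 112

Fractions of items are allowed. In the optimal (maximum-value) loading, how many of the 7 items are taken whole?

Order: F (244/11=22.18) > D (229/12=19.08) > G (112/19=5.89) > A (222/40=5.55) > B (159/34=4.68) > E (19/15=1.27) > C (27/28=0.96)
Fill: take F (11 @ 244) → take D (12 @ 229) → take G (19 @ 112) → take A (40 @ 222) → take 10/34 of B → 46.76; 92/92 used.
4 item(s) taken whole; one partial (take 10/34 of B).

4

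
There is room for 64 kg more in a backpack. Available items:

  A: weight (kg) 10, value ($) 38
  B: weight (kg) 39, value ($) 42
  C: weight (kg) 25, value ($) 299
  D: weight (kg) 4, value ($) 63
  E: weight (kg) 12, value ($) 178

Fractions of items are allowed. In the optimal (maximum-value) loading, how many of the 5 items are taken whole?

4

Greedy by value/weight ratio, highest first.
Order: D (63/4=15.75) > E (178/12=14.83) > C (299/25=11.96) > A (38/10=3.80) > B (42/39=1.08)
Fill: take D (4 @ 63) → take E (12 @ 178) → take C (25 @ 299) → take A (10 @ 38) → take 13/39 of B → 14.00; 64/64 used.
4 item(s) taken whole; one partial (take 13/39 of B).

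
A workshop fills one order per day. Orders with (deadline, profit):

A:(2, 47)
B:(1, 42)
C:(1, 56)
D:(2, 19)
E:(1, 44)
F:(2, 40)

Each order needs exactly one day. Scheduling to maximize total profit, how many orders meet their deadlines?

Take jobs in profit order; each goes to the latest open slot no later than its deadline.
Profit order: C=56 A=47 E=44 B=42 F=40 D=19
Assign: C→slot 1, A→slot 2, E skipped, B skipped, F skipped, D skipped.
Slots: [1:C] [2:A]
2 of 6 scheduled.

2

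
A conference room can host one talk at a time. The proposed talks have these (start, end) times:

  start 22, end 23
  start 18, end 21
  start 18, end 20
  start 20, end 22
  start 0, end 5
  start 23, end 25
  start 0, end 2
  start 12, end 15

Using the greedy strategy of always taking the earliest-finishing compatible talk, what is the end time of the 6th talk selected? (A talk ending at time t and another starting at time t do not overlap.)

25

By end time: (0,2), (0,5), (12,15), (18,20), (18,21), (20,22), (22,23), (23,25).
Pick (0,2); next start ≥ 2 → (12,15); next start ≥ 15 → (18,20); next start ≥ 20 → (20,22); next start ≥ 22 → (22,23); next start ≥ 23 → (23,25).
Selected: (0,2) (12,15) (18,20) (20,22) (22,23) (23,25)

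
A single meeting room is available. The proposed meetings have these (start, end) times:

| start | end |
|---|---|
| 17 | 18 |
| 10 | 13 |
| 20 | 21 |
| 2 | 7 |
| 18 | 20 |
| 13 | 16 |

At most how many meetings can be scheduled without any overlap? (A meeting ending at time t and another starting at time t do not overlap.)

Order by finish time; keep every interval that doesn't clash with the previous kept one.
By end time: (2,7), (10,13), (13,16), (17,18), (18,20), (20,21).
Pick (2,7); next start ≥ 7 → (10,13); next start ≥ 13 → (13,16); next start ≥ 16 → (17,18); next start ≥ 18 → (18,20); next start ≥ 20 → (20,21).
Selected 6 meetings.

6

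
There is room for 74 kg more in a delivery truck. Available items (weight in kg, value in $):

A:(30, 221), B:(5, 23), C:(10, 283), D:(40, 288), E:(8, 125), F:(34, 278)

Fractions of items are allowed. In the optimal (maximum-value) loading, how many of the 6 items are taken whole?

3

Greedy by value/weight ratio, highest first.
Order: C (283/10=28.30) > E (125/8=15.62) > F (278/34=8.18) > A (221/30=7.37) > D (288/40=7.20) > B (23/5=4.60)
Fill: take C (10 @ 283) → take E (8 @ 125) → take F (34 @ 278) → take 22/30 of A → 162.07; 74/74 used.
3 item(s) taken whole; one partial (take 22/30 of A).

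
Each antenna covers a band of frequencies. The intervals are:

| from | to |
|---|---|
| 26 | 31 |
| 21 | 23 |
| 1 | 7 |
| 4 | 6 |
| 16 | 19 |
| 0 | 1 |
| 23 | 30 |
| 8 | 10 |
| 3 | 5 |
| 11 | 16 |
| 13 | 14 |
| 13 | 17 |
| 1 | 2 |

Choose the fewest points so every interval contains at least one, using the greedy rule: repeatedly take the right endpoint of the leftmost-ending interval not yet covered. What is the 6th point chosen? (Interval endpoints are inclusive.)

23

Process intervals by earliest right end; each time one isn't hit yet, stab at its right endpoint.
By right end: [0,1]  [1,2]  [3,5]  [4,6]  [1,7]  [8,10]  [13,14]  [11,16]  [13,17]  [16,19]  [21,23]  [23,30]  [26,31]
[0,1] uncovered → point at 1; [3,5] uncovered → point at 5; [8,10] uncovered → point at 10; [13,14] uncovered → point at 14; [16,19] uncovered → point at 19; [21,23] uncovered → point at 23; [26,31] uncovered → point at 31.
Points: 1, 5, 10, 14, 19, 23, 31 (7 total).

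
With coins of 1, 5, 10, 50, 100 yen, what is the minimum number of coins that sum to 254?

Use the largest denomination that fits, subtract, and repeat.
254 = 2×100 + 1×50 + 4×1
Total coins = 2 + 1 + 4 = 7

7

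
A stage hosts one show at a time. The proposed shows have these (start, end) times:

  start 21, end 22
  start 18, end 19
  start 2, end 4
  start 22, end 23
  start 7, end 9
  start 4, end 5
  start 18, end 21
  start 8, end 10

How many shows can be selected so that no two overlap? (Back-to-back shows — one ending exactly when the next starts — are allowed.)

By end time: (2,4), (4,5), (7,9), (8,10), (18,19), (18,21), (21,22), (22,23).
Pick (2,4); next start ≥ 4 → (4,5); next start ≥ 5 → (7,9); next start ≥ 9 → (18,19); next start ≥ 19 → (21,22); next start ≥ 22 → (22,23).
Selected 6 shows.

6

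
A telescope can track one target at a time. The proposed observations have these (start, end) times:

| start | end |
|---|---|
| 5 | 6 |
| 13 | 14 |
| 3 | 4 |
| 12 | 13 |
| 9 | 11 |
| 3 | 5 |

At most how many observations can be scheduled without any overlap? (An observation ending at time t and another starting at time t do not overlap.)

5

Order by finish time; keep every interval that doesn't clash with the previous kept one.
By end time: (3,4), (3,5), (5,6), (9,11), (12,13), (13,14).
Pick (3,4); next start ≥ 4 → (5,6); next start ≥ 6 → (9,11); next start ≥ 11 → (12,13); next start ≥ 13 → (13,14).
Selected 5 observations.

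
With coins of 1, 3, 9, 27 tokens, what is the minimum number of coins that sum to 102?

6

102 − 3×27→21 − 2×9→3 − 1×3→0
Total coins = 3 + 2 + 1 = 6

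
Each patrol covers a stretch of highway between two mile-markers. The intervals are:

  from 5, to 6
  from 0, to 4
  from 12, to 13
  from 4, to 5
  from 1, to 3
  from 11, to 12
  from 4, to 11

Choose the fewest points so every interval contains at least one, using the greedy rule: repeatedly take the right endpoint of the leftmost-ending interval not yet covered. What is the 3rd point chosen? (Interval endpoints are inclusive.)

12

Sort by right endpoint; whenever an interval is uncovered, place a point at its right end.
Sorted: [1,3] [0,4] [4,5] [5,6] [4,11] [11,12] [12,13]
{[1,3],[0,4]} hit by 3; {[4,5],[5,6],[4,11]} hit by 5; {[11,12],[12,13]} hit by 12.
Points: 3, 5, 12 (3 total).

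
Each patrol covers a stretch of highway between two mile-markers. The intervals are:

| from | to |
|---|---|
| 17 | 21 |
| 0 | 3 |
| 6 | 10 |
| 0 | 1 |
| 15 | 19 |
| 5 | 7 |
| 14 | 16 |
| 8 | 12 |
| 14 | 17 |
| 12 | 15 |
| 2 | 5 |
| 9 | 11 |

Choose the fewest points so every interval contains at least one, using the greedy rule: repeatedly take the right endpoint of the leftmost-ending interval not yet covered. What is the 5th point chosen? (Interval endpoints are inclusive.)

Process intervals by earliest right end; each time one isn't hit yet, stab at its right endpoint.
Sorted: [0,1] [0,3] [2,5] [5,7] [6,10] [9,11] [8,12] [12,15] [14,16] [14,17] [15,19] [17,21]
{[0,1],[0,3]} hit by 1; {[2,5],[5,7]} hit by 5; {[6,10],[9,11],[8,12]} hit by 10; {[12,15],[14,16],[14,17],[15,19]} hit by 15; {[17,21]} hit by 21.
Points: 1, 5, 10, 15, 21 (5 total).

21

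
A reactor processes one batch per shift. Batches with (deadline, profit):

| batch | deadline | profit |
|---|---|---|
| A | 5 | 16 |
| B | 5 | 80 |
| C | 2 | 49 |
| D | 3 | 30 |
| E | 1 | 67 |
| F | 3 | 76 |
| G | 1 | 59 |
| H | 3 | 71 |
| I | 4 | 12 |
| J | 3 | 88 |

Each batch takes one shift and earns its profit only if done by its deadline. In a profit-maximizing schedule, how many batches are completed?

By profit: J(d3,88), B(d5,80), F(d3,76), H(d3,71), E(d1,67), G(d1,59), C(d2,49), D(d3,30), A(d5,16), I(d4,12)
J→slot 3; B→slot 5; F→slot 2; H→slot 1; E skipped; G skipped; C skipped; D skipped; A→slot 4; I skipped.
5 of 10 scheduled.

5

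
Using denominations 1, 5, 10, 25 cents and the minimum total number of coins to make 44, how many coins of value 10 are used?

1

44 = 1×25 + 1×10 + 1×5 + 4×1
Count of 10: 1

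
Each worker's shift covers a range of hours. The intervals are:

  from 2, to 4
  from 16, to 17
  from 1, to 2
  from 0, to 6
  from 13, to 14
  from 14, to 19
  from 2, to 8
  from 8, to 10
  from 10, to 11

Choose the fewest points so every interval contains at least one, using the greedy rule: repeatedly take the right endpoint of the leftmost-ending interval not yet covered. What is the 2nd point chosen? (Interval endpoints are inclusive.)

10

Process intervals by earliest right end; each time one isn't hit yet, stab at its right endpoint.
Sorted: [1,2] [2,4] [0,6] [2,8] [8,10] [10,11] [13,14] [16,17] [14,19]
{[1,2],[2,4],[0,6],[2,8]} hit by 2; {[8,10],[10,11]} hit by 10; {[13,14]} hit by 14; {[16,17],[14,19]} hit by 17.
Points: 2, 10, 14, 17 (4 total).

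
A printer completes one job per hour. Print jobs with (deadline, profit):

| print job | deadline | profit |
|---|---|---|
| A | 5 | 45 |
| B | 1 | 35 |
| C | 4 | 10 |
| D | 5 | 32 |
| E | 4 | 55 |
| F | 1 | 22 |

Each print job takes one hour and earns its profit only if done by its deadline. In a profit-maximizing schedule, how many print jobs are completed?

5

Sort by profit descending; place each in the latest free slot ≤ its deadline.
By profit: E(d4,55), A(d5,45), B(d1,35), D(d5,32), F(d1,22), C(d4,10)
E→slot 4; A→slot 5; B→slot 1; D→slot 3; F skipped; C→slot 2.
5 of 6 scheduled.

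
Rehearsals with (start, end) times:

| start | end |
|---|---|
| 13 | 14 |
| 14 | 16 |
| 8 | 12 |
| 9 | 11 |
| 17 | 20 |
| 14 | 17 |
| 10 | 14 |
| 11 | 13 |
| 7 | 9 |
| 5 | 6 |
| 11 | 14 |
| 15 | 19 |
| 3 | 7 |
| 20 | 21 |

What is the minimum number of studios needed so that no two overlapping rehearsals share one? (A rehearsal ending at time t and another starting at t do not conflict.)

4

The answer is the maximum number of intervals overlapping at any instant.
Events (time:±→running): 3:+→1 5:+→2 6:-→1 7:-→0 7:+→1 8:+→2 9:-→1 9:+→2 10:+→3 11:-→2 11:+→3 11:+→4 … peak 4.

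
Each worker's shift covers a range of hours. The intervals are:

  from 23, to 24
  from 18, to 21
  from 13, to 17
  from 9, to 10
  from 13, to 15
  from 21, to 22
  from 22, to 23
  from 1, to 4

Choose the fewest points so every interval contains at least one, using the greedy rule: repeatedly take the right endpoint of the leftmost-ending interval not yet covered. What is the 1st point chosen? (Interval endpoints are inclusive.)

By right end: [1,4]  [9,10]  [13,15]  [13,17]  [18,21]  [21,22]  [22,23]  [23,24]
[1,4] uncovered → point at 4; [9,10] uncovered → point at 10; [13,15] uncovered → point at 15; [18,21] uncovered → point at 21; [22,23] uncovered → point at 23.
Points: 4, 10, 15, 21, 23 (5 total).

4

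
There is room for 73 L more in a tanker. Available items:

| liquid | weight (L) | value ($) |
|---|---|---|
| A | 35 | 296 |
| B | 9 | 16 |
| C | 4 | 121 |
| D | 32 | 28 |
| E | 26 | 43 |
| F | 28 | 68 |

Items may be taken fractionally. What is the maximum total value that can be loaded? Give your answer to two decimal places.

495.67

Ratios (sorted): C 30.25, A 8.46, F 2.43, B 1.78, E 1.65, D 0.88
take C (4 @ 121); take A (35 @ 296); take F (28 @ 68); take 6/9 of B → 10.67. Capacity used 73/73.
Total value = 495.67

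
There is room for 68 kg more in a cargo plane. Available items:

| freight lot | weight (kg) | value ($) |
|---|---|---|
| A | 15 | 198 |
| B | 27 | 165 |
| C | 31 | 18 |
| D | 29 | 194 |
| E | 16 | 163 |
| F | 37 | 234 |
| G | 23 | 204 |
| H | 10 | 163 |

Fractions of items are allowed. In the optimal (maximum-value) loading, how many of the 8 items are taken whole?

Ratios (sorted): H 16.30, A 13.20, E 10.19, G 8.87, D 6.69, F 6.32, B 6.11, C 0.58
take H (10 @ 163); take A (15 @ 198); take E (16 @ 163); take G (23 @ 204); take 4/29 of D → 26.76. Capacity used 68/68.
4 item(s) taken whole; one partial (take 4/29 of D).

4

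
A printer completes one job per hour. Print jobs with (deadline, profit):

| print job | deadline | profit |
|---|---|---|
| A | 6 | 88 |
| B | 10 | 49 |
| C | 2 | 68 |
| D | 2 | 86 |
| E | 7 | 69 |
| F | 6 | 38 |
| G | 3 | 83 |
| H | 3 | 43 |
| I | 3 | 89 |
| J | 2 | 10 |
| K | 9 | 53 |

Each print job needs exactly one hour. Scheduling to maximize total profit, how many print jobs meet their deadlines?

8

Sort by profit descending; place each in the latest free slot ≤ its deadline.
Profit order: I=89 A=88 D=86 G=83 E=69 C=68 K=53 B=49 H=43 F=38 J=10
Assign: I→slot 3, A→slot 6, D→slot 2, G→slot 1, E→slot 7, C skipped, K→slot 9, B→slot 10, H skipped, F→slot 5, J skipped.
Slots: [1:G] [2:D] [3:I] [5:F] [6:A] [7:E] [9:K] [10:B]
8 of 11 scheduled.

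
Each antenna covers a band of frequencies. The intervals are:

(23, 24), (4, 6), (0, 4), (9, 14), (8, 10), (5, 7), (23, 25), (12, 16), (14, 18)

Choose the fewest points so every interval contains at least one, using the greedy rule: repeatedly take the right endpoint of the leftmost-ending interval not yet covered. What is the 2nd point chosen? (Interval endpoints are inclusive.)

Process intervals by earliest right end; each time one isn't hit yet, stab at its right endpoint.
By right end: [0,4]  [4,6]  [5,7]  [8,10]  [9,14]  [12,16]  [14,18]  [23,24]  [23,25]
[0,4] uncovered → point at 4; [5,7] uncovered → point at 7; [8,10] uncovered → point at 10; [12,16] uncovered → point at 16; [23,24] uncovered → point at 24.
Points: 4, 7, 10, 16, 24 (5 total).

7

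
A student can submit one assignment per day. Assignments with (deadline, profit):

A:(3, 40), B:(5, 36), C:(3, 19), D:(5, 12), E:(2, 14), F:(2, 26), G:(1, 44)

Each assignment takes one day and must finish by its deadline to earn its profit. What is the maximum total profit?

Take jobs in profit order; each goes to the latest open slot no later than its deadline.
Profit order: G=44 A=40 B=36 F=26 C=19 E=14 D=12
Assign: G→slot 1, A→slot 3, B→slot 5, F→slot 2, C skipped, E skipped, D→slot 4.
Slots: [1:G] [2:F] [3:A] [4:D] [5:B]
Profit = 44 + 26 + 40 + 12 + 36 = 158

158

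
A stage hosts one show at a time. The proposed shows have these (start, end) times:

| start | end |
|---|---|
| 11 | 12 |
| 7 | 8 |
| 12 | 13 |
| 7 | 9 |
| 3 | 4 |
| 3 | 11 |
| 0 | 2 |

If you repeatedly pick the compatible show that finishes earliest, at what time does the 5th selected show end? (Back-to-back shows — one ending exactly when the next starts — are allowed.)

By end time: (0,2), (3,4), (7,8), (7,9), (3,11), (11,12), (12,13).
Pick (0,2); next start ≥ 2 → (3,4); next start ≥ 4 → (7,8); next start ≥ 8 → (11,12); next start ≥ 12 → (12,13).
Selected: (0,2) (3,4) (7,8) (11,12) (12,13)

13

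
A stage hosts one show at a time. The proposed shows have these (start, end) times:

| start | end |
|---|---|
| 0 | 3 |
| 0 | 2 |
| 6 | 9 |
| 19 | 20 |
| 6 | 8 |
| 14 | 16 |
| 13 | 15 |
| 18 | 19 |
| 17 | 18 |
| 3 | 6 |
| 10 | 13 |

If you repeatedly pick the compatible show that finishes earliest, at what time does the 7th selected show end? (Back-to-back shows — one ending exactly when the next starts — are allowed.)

Sort by end time and greedily take each interval whose start is ≥ the last chosen end.
Sorted by end: (0,2)  (0,3)  (3,6)  (6,8)  (6,9)  (10,13)  (13,15)  (14,16)  (17,18)  (18,19)  (19,20)
take (0,2); take (3,6); take (6,8); skip (6,9); take (10,13); take (13,15); take (17,18); take (18,19); take (19,20).
Selected: (0,2) (3,6) (6,8) (10,13) (13,15) (17,18) (18,19) (19,20)

19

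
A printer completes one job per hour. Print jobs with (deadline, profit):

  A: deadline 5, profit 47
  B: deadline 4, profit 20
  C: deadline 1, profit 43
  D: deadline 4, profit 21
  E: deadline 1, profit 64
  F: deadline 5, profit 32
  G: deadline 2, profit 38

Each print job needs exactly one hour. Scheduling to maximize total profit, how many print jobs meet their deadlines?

5

Profit order: E=64 A=47 C=43 G=38 F=32 D=21 B=20
Assign: E→slot 1, A→slot 5, C skipped, G→slot 2, F→slot 4, D→slot 3, B skipped.
Slots: [1:E] [2:G] [3:D] [4:F] [5:A]
5 of 7 scheduled.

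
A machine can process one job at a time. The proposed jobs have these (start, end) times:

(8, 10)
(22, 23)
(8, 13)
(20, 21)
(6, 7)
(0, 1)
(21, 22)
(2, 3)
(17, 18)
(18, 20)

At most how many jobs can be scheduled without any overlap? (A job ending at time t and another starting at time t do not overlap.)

9

By end time: (0,1), (2,3), (6,7), (8,10), (8,13), (17,18), (18,20), (20,21), (21,22), (22,23).
Pick (0,1); next start ≥ 1 → (2,3); next start ≥ 3 → (6,7); next start ≥ 7 → (8,10); next start ≥ 10 → (17,18); next start ≥ 18 → (18,20); next start ≥ 20 → (20,21); next start ≥ 21 → (21,22); next start ≥ 22 → (22,23).
Selected 9 jobs.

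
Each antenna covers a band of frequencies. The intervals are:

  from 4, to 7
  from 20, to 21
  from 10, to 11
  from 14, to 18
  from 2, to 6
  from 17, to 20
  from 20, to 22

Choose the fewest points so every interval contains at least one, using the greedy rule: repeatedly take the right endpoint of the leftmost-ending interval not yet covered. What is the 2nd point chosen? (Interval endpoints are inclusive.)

11

Process intervals by earliest right end; each time one isn't hit yet, stab at its right endpoint.
By right end: [2,6]  [4,7]  [10,11]  [14,18]  [17,20]  [20,21]  [20,22]
[2,6] uncovered → point at 6; [10,11] uncovered → point at 11; [14,18] uncovered → point at 18; [20,21] uncovered → point at 21.
Points: 6, 11, 18, 21 (4 total).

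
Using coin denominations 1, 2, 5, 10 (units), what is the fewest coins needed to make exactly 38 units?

38 − 3×10→8 − 1×5→3 − 1×2→1 − 1×1→0
Total coins = 3 + 1 + 1 + 1 = 6

6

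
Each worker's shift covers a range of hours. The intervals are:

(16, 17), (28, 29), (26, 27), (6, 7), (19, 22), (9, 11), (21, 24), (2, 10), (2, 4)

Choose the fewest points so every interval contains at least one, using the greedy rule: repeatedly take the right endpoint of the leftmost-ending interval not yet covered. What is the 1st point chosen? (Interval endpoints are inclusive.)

4

Process intervals by earliest right end; each time one isn't hit yet, stab at its right endpoint.
Sorted: [2,4] [6,7] [2,10] [9,11] [16,17] [19,22] [21,24] [26,27] [28,29]
{[2,4]} hit by 4; {[6,7],[2,10]} hit by 7; {[9,11]} hit by 11; {[16,17]} hit by 17; {[19,22],[21,24]} hit by 22; {[26,27]} hit by 27; {[28,29]} hit by 29.
Points: 4, 7, 11, 17, 22, 27, 29 (7 total).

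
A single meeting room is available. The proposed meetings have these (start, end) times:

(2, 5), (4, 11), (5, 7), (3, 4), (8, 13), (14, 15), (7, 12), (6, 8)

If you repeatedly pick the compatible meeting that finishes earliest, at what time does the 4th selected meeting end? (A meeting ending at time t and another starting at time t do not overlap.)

Sort by end time and greedily take each interval whose start is ≥ the last chosen end.
Sorted by end: (3,4)  (2,5)  (5,7)  (6,8)  (4,11)  (7,12)  (8,13)  (14,15)
take (3,4); take (5,7); skip (6,8); take (7,12); skip (8,13); take (14,15).
Selected: (3,4) (5,7) (7,12) (14,15)

15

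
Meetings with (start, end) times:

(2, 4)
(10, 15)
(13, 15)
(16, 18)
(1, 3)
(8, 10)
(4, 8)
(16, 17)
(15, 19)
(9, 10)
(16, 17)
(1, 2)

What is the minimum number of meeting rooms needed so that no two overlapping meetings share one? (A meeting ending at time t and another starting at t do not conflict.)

4

The answer is the maximum number of intervals overlapping at any instant.
starts: [1, 1, 2, 4, 8, 9, 10, 13, 15, 16, 16, 16]
ends:   [2, 3, 4, 8, 10, 10, 15, 15, 17, 17, 18, 19]
s1→1 s1→2 e2→1 s2→2 e3→1 e4→0 s4→1 e8→0 s8→1 s9→2 e10→1 e10→0 s10→1 s13→2 e15→1 e15→0 s15→1 s16→2 s16→3 s16→4  — peak 4.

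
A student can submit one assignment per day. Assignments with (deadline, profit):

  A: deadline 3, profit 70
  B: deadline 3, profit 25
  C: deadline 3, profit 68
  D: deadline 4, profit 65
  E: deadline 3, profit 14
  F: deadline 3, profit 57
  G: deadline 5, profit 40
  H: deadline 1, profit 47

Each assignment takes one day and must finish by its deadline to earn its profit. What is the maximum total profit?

300

Take jobs in profit order; each goes to the latest open slot no later than its deadline.
By profit: A(d3,70), C(d3,68), D(d4,65), F(d3,57), H(d1,47), G(d5,40), B(d3,25), E(d3,14)
A→slot 3; C→slot 2; D→slot 4; F→slot 1; H skipped; G→slot 5; B skipped; E skipped.
Profit = 57 + 68 + 70 + 65 + 40 = 300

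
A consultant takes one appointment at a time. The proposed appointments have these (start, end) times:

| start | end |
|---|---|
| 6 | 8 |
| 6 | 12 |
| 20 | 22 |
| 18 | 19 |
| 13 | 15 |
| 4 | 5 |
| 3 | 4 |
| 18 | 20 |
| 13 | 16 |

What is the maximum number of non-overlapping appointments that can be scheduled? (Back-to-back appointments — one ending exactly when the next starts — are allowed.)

By end time: (3,4), (4,5), (6,8), (6,12), (13,15), (13,16), (18,19), (18,20), (20,22).
Pick (3,4); next start ≥ 4 → (4,5); next start ≥ 5 → (6,8); next start ≥ 8 → (13,15); next start ≥ 15 → (18,19); next start ≥ 19 → (20,22).
Selected 6 appointments.

6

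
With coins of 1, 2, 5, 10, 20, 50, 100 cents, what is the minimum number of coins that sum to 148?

148 − 1×100→48 − 2×20→8 − 1×5→3 − 1×2→1 − 1×1→0
Total coins = 1 + 2 + 1 + 1 + 1 = 6

6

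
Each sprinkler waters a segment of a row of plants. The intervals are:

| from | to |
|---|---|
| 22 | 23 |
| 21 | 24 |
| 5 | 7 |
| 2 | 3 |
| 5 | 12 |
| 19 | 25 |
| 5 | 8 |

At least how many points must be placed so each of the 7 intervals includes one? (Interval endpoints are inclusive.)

3

By right end: [2,3]  [5,7]  [5,8]  [5,12]  [22,23]  [21,24]  [19,25]
[2,3] uncovered → point at 3; [5,7] uncovered → point at 7; [22,23] uncovered → point at 23.
Points: 3, 7, 23 (3 total).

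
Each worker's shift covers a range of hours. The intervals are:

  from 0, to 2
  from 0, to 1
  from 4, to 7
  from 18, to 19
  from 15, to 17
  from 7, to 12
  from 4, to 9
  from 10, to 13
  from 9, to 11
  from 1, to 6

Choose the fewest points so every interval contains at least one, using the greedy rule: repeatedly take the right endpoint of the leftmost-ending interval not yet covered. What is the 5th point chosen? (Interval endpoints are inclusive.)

19

Process intervals by earliest right end; each time one isn't hit yet, stab at its right endpoint.
By right end: [0,1]  [0,2]  [1,6]  [4,7]  [4,9]  [9,11]  [7,12]  [10,13]  [15,17]  [18,19]
[0,1] uncovered → point at 1; [4,7] uncovered → point at 7; [9,11] uncovered → point at 11; [15,17] uncovered → point at 17; [18,19] uncovered → point at 19.
Points: 1, 7, 11, 17, 19 (5 total).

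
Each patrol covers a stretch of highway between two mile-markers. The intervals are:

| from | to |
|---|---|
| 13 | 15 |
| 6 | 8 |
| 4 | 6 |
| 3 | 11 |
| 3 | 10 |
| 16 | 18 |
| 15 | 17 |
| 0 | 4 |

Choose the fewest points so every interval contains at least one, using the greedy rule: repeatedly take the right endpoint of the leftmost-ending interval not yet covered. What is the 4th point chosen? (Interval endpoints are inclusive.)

Process intervals by earliest right end; each time one isn't hit yet, stab at its right endpoint.
By right end: [0,4]  [4,6]  [6,8]  [3,10]  [3,11]  [13,15]  [15,17]  [16,18]
[0,4] uncovered → point at 4; [6,8] uncovered → point at 8; [13,15] uncovered → point at 15; [16,18] uncovered → point at 18.
Points: 4, 8, 15, 18 (4 total).

18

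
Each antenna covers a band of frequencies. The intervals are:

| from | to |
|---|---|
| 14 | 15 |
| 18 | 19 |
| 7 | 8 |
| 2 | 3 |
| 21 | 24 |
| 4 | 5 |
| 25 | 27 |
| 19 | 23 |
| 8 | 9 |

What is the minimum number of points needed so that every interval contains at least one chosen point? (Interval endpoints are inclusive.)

Process intervals by earliest right end; each time one isn't hit yet, stab at its right endpoint.
Sorted: [2,3] [4,5] [7,8] [8,9] [14,15] [18,19] [19,23] [21,24] [25,27]
{[2,3]} hit by 3; {[4,5]} hit by 5; {[7,8],[8,9]} hit by 8; {[14,15]} hit by 15; {[18,19],[19,23]} hit by 19; {[21,24]} hit by 24; {[25,27]} hit by 27.
Points: 3, 5, 8, 15, 19, 24, 27 (7 total).

7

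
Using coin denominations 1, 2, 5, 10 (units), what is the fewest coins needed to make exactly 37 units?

Greedy: take as many of the largest coin as possible, then repeat with the remainder.
37 = 3×10 + 1×5 + 1×2
Total coins = 3 + 1 + 1 = 5

5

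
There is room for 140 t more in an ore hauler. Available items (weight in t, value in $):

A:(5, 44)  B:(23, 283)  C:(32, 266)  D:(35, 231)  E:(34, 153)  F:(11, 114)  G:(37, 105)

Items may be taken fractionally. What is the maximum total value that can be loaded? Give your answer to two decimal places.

Greedy by value/weight ratio, highest first.
Order: B (283/23=12.30) > F (114/11=10.36) > A (44/5=8.80) > C (266/32=8.31) > D (231/35=6.60) > E (153/34=4.50) > G (105/37=2.84)
Fill: take B (23 @ 283) → take F (11 @ 114) → take A (5 @ 44) → take C (32 @ 266) → take D (35 @ 231) → take E (34 @ 153); 140/140 used.
Total value = 1091.00

1091.00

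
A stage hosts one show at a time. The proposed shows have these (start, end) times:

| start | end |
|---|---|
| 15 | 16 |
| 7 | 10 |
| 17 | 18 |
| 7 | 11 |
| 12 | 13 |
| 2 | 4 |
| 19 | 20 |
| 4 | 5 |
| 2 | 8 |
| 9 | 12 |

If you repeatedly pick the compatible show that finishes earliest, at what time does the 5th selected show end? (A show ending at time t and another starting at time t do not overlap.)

Order by finish time; keep every interval that doesn't clash with the previous kept one.
Sorted by end: (2,4)  (4,5)  (2,8)  (7,10)  (7,11)  (9,12)  (12,13)  (15,16)  (17,18)  (19,20)
take (2,4); take (4,5); skip (2,8); take (7,10); skip (7,11); take (12,13); take (15,16); take (17,18); take (19,20).
Selected: (2,4) (4,5) (7,10) (12,13) (15,16) (17,18) (19,20)

16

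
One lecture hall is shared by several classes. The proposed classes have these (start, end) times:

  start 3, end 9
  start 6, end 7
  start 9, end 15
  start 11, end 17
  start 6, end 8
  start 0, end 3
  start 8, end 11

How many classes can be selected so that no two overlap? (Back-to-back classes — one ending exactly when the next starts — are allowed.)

Sort by end time and greedily take each interval whose start is ≥ the last chosen end.
By end time: (0,3), (6,7), (6,8), (3,9), (8,11), (9,15), (11,17).
Pick (0,3); next start ≥ 3 → (6,7); next start ≥ 7 → (8,11); next start ≥ 11 → (11,17).
Selected 4 classes.

4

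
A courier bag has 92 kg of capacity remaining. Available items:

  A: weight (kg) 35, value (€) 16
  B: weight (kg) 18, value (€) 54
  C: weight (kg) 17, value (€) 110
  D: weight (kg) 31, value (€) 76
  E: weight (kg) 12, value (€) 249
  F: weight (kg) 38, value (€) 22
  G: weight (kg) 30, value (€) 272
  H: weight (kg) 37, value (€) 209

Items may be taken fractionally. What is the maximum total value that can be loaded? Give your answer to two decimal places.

817.41

Order: E (249/12=20.75) > G (272/30=9.07) > C (110/17=6.47) > H (209/37=5.65) > B (54/18=3.00) > D (76/31=2.45) > F (22/38=0.58) > A (16/35=0.46)
Fill: take E (12 @ 249) → take G (30 @ 272) → take C (17 @ 110) → take 33/37 of H → 186.41; 92/92 used.
Total value = 817.41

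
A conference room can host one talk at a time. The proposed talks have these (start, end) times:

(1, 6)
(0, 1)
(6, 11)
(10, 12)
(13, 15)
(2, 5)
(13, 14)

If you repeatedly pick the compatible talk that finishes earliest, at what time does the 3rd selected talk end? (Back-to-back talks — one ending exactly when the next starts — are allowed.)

Greedy by earliest finish: after sorting by end time, pick each interval compatible with the last pick.
By end time: (0,1), (2,5), (1,6), (6,11), (10,12), (13,14), (13,15).
Pick (0,1); next start ≥ 1 → (2,5); next start ≥ 5 → (6,11); next start ≥ 11 → (13,14).
Selected: (0,1) (2,5) (6,11) (13,14)

11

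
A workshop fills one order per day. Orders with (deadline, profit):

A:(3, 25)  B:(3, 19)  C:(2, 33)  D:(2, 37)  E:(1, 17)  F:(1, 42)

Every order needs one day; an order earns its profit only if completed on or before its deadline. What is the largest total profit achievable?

104

Take jobs in profit order; each goes to the latest open slot no later than its deadline.
Profit order: F=42 D=37 C=33 A=25 B=19 E=17
Assign: F→slot 1, D→slot 2, C skipped, A→slot 3, B skipped, E skipped.
Slots: [1:F] [2:D] [3:A]
Profit = 42 + 37 + 25 = 104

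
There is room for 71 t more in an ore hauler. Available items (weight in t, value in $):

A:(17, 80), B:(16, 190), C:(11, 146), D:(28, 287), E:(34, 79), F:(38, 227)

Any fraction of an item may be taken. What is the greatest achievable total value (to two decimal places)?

Order: C (146/11=13.27) > B (190/16=11.88) > D (287/28=10.25) > F (227/38=5.97) > A (80/17=4.71) > E (79/34=2.32)
Fill: take C (11 @ 146) → take B (16 @ 190) → take D (28 @ 287) → take 16/38 of F → 95.58; 71/71 used.
Total value = 718.58

718.58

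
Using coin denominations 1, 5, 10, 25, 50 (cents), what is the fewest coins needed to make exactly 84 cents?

7

84 = 1×50 + 1×25 + 1×5 + 4×1
Total coins = 1 + 1 + 1 + 4 = 7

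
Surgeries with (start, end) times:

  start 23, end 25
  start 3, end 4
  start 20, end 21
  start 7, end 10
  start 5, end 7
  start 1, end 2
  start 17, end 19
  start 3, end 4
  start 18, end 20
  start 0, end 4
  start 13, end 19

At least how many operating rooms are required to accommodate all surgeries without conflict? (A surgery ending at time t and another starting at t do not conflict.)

3

Count concurrent intervals with a sweep; the peak is the room count.
Events (time:±→running): 0:+→1 1:+→2 2:-→1 3:+→2 3:+→3 … peak 3.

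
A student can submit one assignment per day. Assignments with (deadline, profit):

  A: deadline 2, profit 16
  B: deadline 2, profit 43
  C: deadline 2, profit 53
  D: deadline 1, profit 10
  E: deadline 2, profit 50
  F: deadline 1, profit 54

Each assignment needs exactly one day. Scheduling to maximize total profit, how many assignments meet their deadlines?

2

Profit order: F=54 C=53 E=50 B=43 A=16 D=10
Assign: F→slot 1, C→slot 2, E skipped, B skipped, A skipped, D skipped.
Slots: [1:F] [2:C]
2 of 6 scheduled.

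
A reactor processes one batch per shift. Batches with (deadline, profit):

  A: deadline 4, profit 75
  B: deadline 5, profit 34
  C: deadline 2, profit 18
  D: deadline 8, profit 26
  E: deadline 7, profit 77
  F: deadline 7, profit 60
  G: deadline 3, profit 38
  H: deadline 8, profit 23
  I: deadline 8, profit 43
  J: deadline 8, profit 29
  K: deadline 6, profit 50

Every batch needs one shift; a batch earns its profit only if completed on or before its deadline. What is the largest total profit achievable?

Take jobs in profit order; each goes to the latest open slot no later than its deadline.
By profit: E(d7,77), A(d4,75), F(d7,60), K(d6,50), I(d8,43), G(d3,38), B(d5,34), J(d8,29), D(d8,26), H(d8,23), C(d2,18)
E→slot 7; A→slot 4; F→slot 6; K→slot 5; I→slot 8; G→slot 3; B→slot 2; J→slot 1; D skipped; H skipped; C skipped.
Profit = 29 + 34 + 38 + 75 + 50 + 60 + 77 + 43 = 406

406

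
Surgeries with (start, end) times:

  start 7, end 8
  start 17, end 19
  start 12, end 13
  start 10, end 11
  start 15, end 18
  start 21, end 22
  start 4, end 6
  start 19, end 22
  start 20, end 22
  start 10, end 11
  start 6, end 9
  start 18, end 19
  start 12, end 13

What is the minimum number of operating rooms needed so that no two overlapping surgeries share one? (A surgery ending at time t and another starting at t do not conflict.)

The answer is the maximum number of intervals overlapping at any instant.
Events (time:±→running): 4:+→1 6:-→0 6:+→1 7:+→2 8:-→1 9:-→0 10:+→1 10:+→2 11:-→1 11:-→0 12:+→1 12:+→2 13:-→1 13:-→0 15:+→1 17:+→2 18:-→1 18:+→2 19:-→1 19:-→0 19:+→1 20:+→2 21:+→3 … peak 3.

3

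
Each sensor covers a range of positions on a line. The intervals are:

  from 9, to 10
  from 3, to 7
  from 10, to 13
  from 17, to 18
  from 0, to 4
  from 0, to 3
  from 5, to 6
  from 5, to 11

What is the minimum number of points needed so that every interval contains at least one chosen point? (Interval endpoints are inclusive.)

Sort by right endpoint; whenever an interval is uncovered, place a point at its right end.
By right end: [0,3]  [0,4]  [5,6]  [3,7]  [9,10]  [5,11]  [10,13]  [17,18]
[0,3] uncovered → point at 3; [5,6] uncovered → point at 6; [9,10] uncovered → point at 10; [17,18] uncovered → point at 18.
Points: 3, 6, 10, 18 (4 total).

4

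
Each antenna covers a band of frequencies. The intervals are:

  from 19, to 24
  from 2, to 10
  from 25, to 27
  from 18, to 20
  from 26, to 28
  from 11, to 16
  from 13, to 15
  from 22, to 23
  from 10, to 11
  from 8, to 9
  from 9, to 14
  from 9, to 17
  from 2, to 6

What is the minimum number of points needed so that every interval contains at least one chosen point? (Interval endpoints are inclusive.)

Process intervals by earliest right end; each time one isn't hit yet, stab at its right endpoint.
Sorted: [2,6] [8,9] [2,10] [10,11] [9,14] [13,15] [11,16] [9,17] [18,20] [22,23] [19,24] [25,27] [26,28]
{[2,6]} hit by 6; {[8,9],[2,10]} hit by 9; {[10,11],[9,14]} hit by 11; {[13,15],[11,16],[9,17]} hit by 15; {[18,20]} hit by 20; {[22,23],[19,24]} hit by 23; {[25,27],[26,28]} hit by 27.
Points: 6, 9, 11, 15, 20, 23, 27 (7 total).

7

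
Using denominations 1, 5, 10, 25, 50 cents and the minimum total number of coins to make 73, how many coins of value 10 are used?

2

73 = 1×50 + 2×10 + 3×1
Count of 10: 2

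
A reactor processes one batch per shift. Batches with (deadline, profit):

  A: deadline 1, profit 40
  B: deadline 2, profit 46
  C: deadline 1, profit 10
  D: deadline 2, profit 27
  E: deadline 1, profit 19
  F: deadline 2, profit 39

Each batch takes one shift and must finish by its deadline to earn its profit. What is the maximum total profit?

86

By profit: B(d2,46), A(d1,40), F(d2,39), D(d2,27), E(d1,19), C(d1,10)
B→slot 2; A→slot 1; F skipped; D skipped; E skipped; C skipped.
Profit = 40 + 46 = 86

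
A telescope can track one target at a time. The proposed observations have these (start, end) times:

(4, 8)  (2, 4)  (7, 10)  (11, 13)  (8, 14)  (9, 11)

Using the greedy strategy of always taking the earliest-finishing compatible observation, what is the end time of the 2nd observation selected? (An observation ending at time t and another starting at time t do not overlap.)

Sorted by end: (2,4)  (4,8)  (7,10)  (9,11)  (11,13)  (8,14)
take (2,4); take (4,8); skip (7,10); take (9,11); take (11,13).
Selected: (2,4) (4,8) (9,11) (11,13)

8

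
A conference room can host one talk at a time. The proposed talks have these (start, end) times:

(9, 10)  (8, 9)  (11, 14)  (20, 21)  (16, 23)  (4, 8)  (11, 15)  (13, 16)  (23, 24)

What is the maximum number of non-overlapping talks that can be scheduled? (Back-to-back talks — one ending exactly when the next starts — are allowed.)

6

Order by finish time; keep every interval that doesn't clash with the previous kept one.
By end time: (4,8), (8,9), (9,10), (11,14), (11,15), (13,16), (20,21), (16,23), (23,24).
Pick (4,8); next start ≥ 8 → (8,9); next start ≥ 9 → (9,10); next start ≥ 10 → (11,14); next start ≥ 14 → (20,21); next start ≥ 21 → (23,24).
Selected 6 talks.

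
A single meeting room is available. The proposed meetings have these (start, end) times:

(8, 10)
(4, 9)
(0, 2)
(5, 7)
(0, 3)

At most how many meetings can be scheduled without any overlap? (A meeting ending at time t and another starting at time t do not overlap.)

3

Sorted by end: (0,2)  (0,3)  (5,7)  (4,9)  (8,10)
take (0,2); take (5,7); skip (4,9); take (8,10).
Selected 3 meetings.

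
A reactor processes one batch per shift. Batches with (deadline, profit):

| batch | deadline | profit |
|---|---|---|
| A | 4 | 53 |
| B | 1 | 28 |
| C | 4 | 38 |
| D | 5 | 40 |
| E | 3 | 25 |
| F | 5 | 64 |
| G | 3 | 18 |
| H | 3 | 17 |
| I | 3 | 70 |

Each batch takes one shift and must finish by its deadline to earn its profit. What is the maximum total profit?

Sort by profit descending; place each in the latest free slot ≤ its deadline.
By profit: I(d3,70), F(d5,64), A(d4,53), D(d5,40), C(d4,38), B(d1,28), E(d3,25), G(d3,18), H(d3,17)
I→slot 3; F→slot 5; A→slot 4; D→slot 2; C→slot 1; B skipped; E skipped; G skipped; H skipped.
Profit = 38 + 40 + 70 + 53 + 64 = 265

265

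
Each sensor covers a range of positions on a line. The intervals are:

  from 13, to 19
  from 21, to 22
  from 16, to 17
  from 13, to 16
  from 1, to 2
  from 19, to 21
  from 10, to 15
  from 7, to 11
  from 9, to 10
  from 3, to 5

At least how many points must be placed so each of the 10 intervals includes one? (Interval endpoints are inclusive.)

5

By right end: [1,2]  [3,5]  [9,10]  [7,11]  [10,15]  [13,16]  [16,17]  [13,19]  [19,21]  [21,22]
[1,2] uncovered → point at 2; [3,5] uncovered → point at 5; [9,10] uncovered → point at 10; [13,16] uncovered → point at 16; [19,21] uncovered → point at 21.
Points: 2, 5, 10, 16, 21 (5 total).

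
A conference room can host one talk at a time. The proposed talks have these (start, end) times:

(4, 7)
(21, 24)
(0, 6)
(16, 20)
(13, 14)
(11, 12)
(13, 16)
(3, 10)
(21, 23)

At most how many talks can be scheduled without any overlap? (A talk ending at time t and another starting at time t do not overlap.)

Sorted by end: (0,6)  (4,7)  (3,10)  (11,12)  (13,14)  (13,16)  (16,20)  (21,23)  (21,24)
take (0,6); take (11,12); take (13,14); take (16,20); take (21,23).
Selected 5 talks.

5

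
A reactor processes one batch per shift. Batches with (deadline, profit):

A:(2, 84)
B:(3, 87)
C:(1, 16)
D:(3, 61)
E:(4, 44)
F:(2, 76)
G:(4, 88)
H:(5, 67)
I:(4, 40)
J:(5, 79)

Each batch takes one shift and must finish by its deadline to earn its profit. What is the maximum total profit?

414

Take jobs in profit order; each goes to the latest open slot no later than its deadline.
Profit order: G=88 B=87 A=84 J=79 F=76 H=67 D=61 E=44 I=40 C=16
Assign: G→slot 4, B→slot 3, A→slot 2, J→slot 5, F→slot 1, H skipped, D skipped, E skipped, I skipped, C skipped.
Slots: [1:F] [2:A] [3:B] [4:G] [5:J]
Profit = 76 + 84 + 87 + 88 + 79 = 414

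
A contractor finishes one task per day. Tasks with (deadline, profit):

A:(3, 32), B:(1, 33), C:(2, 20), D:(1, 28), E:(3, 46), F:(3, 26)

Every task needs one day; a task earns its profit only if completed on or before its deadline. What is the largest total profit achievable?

111

Profit order: E=46 B=33 A=32 D=28 F=26 C=20
Assign: E→slot 3, B→slot 1, A→slot 2, D skipped, F skipped, C skipped.
Slots: [1:B] [2:A] [3:E]
Profit = 33 + 32 + 46 = 111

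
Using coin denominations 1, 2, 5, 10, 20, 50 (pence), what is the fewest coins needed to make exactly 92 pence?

92 = 1×50 + 2×20 + 1×2
Total coins = 1 + 2 + 1 = 4

4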